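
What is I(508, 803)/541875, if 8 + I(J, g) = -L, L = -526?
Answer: 518/541875 ≈ 0.00095594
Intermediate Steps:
I(J, g) = 518 (I(J, g) = -8 - 1*(-526) = -8 + 526 = 518)
I(508, 803)/541875 = 518/541875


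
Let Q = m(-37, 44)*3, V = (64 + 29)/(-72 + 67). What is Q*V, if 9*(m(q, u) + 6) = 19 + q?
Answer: 2232/5 ≈ 446.40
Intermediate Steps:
V = -93/5 (V = 93/(-5) = 93*(-1/5) = -93/5 ≈ -18.600)
m(q, u) = -35/9 + q/9 (m(q, u) = -6 + (19 + q)/9 = -6 + (19/9 + q/9) = -35/9 + q/9)
Q = -24 (Q = (-35/9 + (1/9)*(-37))*3 = (-35/9 - 37/9)*3 = -8*3 = -24)
Q*V = -24*(-93/5) = 2232/5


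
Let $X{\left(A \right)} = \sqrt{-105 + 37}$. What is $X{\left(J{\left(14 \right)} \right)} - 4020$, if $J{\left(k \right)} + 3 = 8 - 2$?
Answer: $-4020 + 2 i \sqrt{17} \approx -4020.0 + 8.2462 i$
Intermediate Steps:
$J{\left(k \right)} = 3$ ($J{\left(k \right)} = -3 + \left(8 - 2\right) = -3 + 6 = 3$)
$X{\left(A \right)} = 2 i \sqrt{17}$ ($X{\left(A \right)} = \sqrt{-68} = 2 i \sqrt{17}$)
$X{\left(J{\left(14 \right)} \right)} - 4020 = 2 i \sqrt{17} - 4020 = -4020 + 2 i \sqrt{17}$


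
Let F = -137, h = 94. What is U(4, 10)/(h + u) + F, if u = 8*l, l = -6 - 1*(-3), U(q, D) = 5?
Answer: -1917/14 ≈ -136.93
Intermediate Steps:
l = -3 (l = -6 + 3 = -3)
u = -24 (u = 8*(-3) = -24)
U(4, 10)/(h + u) + F = 5/(94 - 24) - 137 = 5/70 - 137 = 5*(1/70) - 137 = 1/14 - 137 = -1917/14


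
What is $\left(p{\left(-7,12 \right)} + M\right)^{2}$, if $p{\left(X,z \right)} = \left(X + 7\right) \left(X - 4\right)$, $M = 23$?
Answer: $529$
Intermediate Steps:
$p{\left(X,z \right)} = \left(-4 + X\right) \left(7 + X\right)$ ($p{\left(X,z \right)} = \left(7 + X\right) \left(-4 + X\right) = \left(-4 + X\right) \left(7 + X\right)$)
$\left(p{\left(-7,12 \right)} + M\right)^{2} = \left(\left(-28 + \left(-7\right)^{2} + 3 \left(-7\right)\right) + 23\right)^{2} = \left(\left(-28 + 49 - 21\right) + 23\right)^{2} = \left(0 + 23\right)^{2} = 23^{2} = 529$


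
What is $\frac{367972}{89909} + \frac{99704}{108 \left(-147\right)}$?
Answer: $- \frac{780590866}{356848821} \approx -2.1875$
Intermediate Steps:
$\frac{367972}{89909} + \frac{99704}{108 \left(-147\right)} = 367972 \cdot \frac{1}{89909} + \frac{99704}{-15876} = \frac{367972}{89909} + 99704 \left(- \frac{1}{15876}\right) = \frac{367972}{89909} - \frac{24926}{3969} = - \frac{780590866}{356848821}$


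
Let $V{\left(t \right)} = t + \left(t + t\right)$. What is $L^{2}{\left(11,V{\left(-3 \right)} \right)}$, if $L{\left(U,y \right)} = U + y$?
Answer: $4$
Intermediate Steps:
$V{\left(t \right)} = 3 t$ ($V{\left(t \right)} = t + 2 t = 3 t$)
$L^{2}{\left(11,V{\left(-3 \right)} \right)} = \left(11 + 3 \left(-3\right)\right)^{2} = \left(11 - 9\right)^{2} = 2^{2} = 4$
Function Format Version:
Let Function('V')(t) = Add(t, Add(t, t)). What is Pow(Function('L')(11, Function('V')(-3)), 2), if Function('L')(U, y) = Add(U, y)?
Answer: 4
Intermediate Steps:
Function('V')(t) = Mul(3, t) (Function('V')(t) = Add(t, Mul(2, t)) = Mul(3, t))
Pow(Function('L')(11, Function('V')(-3)), 2) = Pow(Add(11, Mul(3, -3)), 2) = Pow(Add(11, -9), 2) = Pow(2, 2) = 4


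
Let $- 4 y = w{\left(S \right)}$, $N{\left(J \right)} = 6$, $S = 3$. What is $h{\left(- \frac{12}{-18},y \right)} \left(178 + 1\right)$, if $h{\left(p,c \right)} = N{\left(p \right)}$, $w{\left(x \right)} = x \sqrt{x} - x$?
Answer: $1074$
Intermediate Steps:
$w{\left(x \right)} = x^{\frac{3}{2}} - x$
$y = \frac{3}{4} - \frac{3 \sqrt{3}}{4}$ ($y = - \frac{3^{\frac{3}{2}} - 3}{4} = - \frac{3 \sqrt{3} - 3}{4} = - \frac{-3 + 3 \sqrt{3}}{4} = \frac{3}{4} - \frac{3 \sqrt{3}}{4} \approx -0.54904$)
$h{\left(p,c \right)} = 6$
$h{\left(- \frac{12}{-18},y \right)} \left(178 + 1\right) = 6 \left(178 + 1\right) = 6 \cdot 179 = 1074$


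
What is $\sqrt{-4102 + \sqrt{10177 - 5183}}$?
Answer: $\sqrt{-4102 + \sqrt{4994}} \approx 63.493 i$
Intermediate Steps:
$\sqrt{-4102 + \sqrt{10177 - 5183}} = \sqrt{-4102 + \sqrt{4994}}$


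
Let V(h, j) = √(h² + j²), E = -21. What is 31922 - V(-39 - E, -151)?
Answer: 31922 - 25*√37 ≈ 31770.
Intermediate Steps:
31922 - V(-39 - E, -151) = 31922 - √((-39 - 1*(-21))² + (-151)²) = 31922 - √((-39 + 21)² + 22801) = 31922 - √((-18)² + 22801) = 31922 - √(324 + 22801) = 31922 - √23125 = 31922 - 25*√37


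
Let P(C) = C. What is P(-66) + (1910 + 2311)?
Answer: 4155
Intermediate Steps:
P(-66) + (1910 + 2311) = -66 + (1910 + 2311) = -66 + 4221 = 4155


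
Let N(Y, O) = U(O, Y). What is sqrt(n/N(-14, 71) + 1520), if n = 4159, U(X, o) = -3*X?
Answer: sqrt(68075013)/213 ≈ 38.736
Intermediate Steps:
N(Y, O) = -3*O
sqrt(n/N(-14, 71) + 1520) = sqrt(4159/((-3*71)) + 1520) = sqrt(4159/(-213) + 1520) = sqrt(4159*(-1/213) + 1520) = sqrt(-4159/213 + 1520) = sqrt(319601/213) = sqrt(68075013)/213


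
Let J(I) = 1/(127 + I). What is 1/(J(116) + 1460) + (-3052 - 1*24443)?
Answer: -9754703352/354781 ≈ -27495.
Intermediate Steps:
1/(J(116) + 1460) + (-3052 - 1*24443) = 1/(1/(127 + 116) + 1460) + (-3052 - 1*24443) = 1/(1/243 + 1460) + (-3052 - 24443) = 1/(1/243 + 1460) - 27495 = 1/(354781/243) - 27495 = 243/354781 - 27495 = -9754703352/354781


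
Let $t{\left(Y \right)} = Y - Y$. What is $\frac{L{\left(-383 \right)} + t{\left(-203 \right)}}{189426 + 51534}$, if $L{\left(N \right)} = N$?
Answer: $- \frac{383}{240960} \approx -0.0015895$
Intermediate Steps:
$t{\left(Y \right)} = 0$
$\frac{L{\left(-383 \right)} + t{\left(-203 \right)}}{189426 + 51534} = \frac{-383 + 0}{189426 + 51534} = - \frac{383}{240960}$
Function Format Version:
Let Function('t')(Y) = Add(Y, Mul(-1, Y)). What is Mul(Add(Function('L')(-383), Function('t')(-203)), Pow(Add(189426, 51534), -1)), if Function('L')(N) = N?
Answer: Rational(-383, 240960) ≈ -0.0015895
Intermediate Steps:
Function('t')(Y) = 0
Mul(Add(Function('L')(-383), Function('t')(-203)), Pow(Add(189426, 51534), -1)) = Mul(Add(-383, 0), Pow(Add(189426, 51534), -1)) = Mul(-383, Pow(240960, -1)) = Mul(-383, Rational(1, 240960)) = Rational(-383, 240960)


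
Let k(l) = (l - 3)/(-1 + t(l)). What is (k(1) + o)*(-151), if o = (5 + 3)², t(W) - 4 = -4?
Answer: -9966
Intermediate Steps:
t(W) = 0 (t(W) = 4 - 4 = 0)
k(l) = 3 - l (k(l) = (l - 3)/(-1 + 0) = (-3 + l)/(-1) = (-3 + l)*(-1) = 3 - l)
o = 64 (o = 8² = 64)
(k(1) + o)*(-151) = ((3 - 1*1) + 64)*(-151) = ((3 - 1) + 64)*(-151) = (2 + 64)*(-151) = 66*(-151) = -9966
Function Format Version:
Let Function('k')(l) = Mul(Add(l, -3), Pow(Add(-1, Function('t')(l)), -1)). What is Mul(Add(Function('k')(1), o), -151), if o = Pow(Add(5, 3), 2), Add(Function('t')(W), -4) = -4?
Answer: -9966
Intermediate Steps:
Function('t')(W) = 0 (Function('t')(W) = Add(4, -4) = 0)
Function('k')(l) = Add(3, Mul(-1, l)) (Function('k')(l) = Mul(Add(l, -3), Pow(Add(-1, 0), -1)) = Mul(Add(-3, l), Pow(-1, -1)) = Mul(Add(-3, l), -1) = Add(3, Mul(-1, l)))
o = 64 (o = Pow(8, 2) = 64)
Mul(Add(Function('k')(1), o), -151) = Mul(Add(Add(3, Mul(-1, 1)), 64), -151) = Mul(Add(Add(3, -1), 64), -151) = Mul(Add(2, 64), -151) = Mul(66, -151) = -9966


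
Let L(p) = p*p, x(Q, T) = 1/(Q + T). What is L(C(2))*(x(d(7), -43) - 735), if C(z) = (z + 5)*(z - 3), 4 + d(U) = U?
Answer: -1440649/40 ≈ -36016.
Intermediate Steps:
d(U) = -4 + U
C(z) = (-3 + z)*(5 + z) (C(z) = (5 + z)*(-3 + z) = (-3 + z)*(5 + z))
L(p) = p²
L(C(2))*(x(d(7), -43) - 735) = (-15 + 2² + 2*2)²*(1/((-4 + 7) - 43) - 735) = (-15 + 4 + 4)²*(1/(3 - 43) - 735) = (-7)²*(1/(-40) - 735) = 49*(-1/40 - 735) = 49*(-29401/40) = -1440649/40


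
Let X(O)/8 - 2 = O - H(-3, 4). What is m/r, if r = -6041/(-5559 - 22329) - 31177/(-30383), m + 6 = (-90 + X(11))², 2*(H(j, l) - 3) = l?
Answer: 81100734240/150429697 ≈ 539.13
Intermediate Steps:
H(j, l) = 3 + l/2
X(O) = -24 + 8*O (X(O) = 16 + 8*(O - (3 + (½)*4)) = 16 + 8*(O - (3 + 2)) = 16 + 8*(O - 1*5) = 16 + 8*(O - 5) = 16 + 8*(-5 + O) = 16 + (-40 + 8*O) = -24 + 8*O)
m = 670 (m = -6 + (-90 + (-24 + 8*11))² = -6 + (-90 + (-24 + 88))² = -6 + (-90 + 64)² = -6 + (-26)² = -6 + 676 = 670)
r = 150429697/121045872 (r = -6041/(-27888) - 31177*(-1/30383) = -6041*(-1/27888) + 31177/30383 = 863/3984 + 31177/30383 = 150429697/121045872 ≈ 1.2428)
m/r = 670/(150429697/121045872) = 670*(121045872/150429697) = 81100734240/150429697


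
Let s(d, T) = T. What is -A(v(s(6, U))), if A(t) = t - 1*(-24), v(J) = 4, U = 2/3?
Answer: -28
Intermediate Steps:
U = ⅔ (U = 2*(⅓) = ⅔ ≈ 0.66667)
A(t) = 24 + t (A(t) = t + 24 = 24 + t)
-A(v(s(6, U))) = -(24 + 4) = -1*28 = -28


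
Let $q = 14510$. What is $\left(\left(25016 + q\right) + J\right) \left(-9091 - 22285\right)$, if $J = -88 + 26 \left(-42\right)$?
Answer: $-1203144096$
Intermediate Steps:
$J = -1180$ ($J = -88 - 1092 = -1180$)
$\left(\left(25016 + q\right) + J\right) \left(-9091 - 22285\right) = \left(\left(25016 + 14510\right) - 1180\right) \left(-9091 - 22285\right) = \left(39526 - 1180\right) \left(-31376\right) = 38346 \left(-31376\right) = -1203144096$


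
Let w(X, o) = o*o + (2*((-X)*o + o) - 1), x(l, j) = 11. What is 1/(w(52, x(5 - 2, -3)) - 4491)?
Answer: -1/5493 ≈ -0.00018205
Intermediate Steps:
w(X, o) = -1 + o² + 2*o - 2*X*o (w(X, o) = o² + (2*(-X*o + o) - 1) = o² + (2*(o - X*o) - 1) = o² + ((2*o - 2*X*o) - 1) = o² + (-1 + 2*o - 2*X*o) = -1 + o² + 2*o - 2*X*o)
1/(w(52, x(5 - 2, -3)) - 4491) = 1/((-1 + 11² + 2*11 - 2*52*11) - 4491) = 1/((-1 + 121 + 22 - 1144) - 4491) = 1/(-1002 - 4491) = 1/(-5493) = -1/5493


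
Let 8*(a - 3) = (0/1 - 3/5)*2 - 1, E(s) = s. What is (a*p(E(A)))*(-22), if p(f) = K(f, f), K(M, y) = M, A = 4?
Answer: -1199/5 ≈ -239.80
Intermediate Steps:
p(f) = f
a = 109/40 (a = 3 + ((0/1 - 3/5)*2 - 1)/8 = 3 + ((0*1 - 3*⅕)*2 - 1)/8 = 3 + ((0 - ⅗)*2 - 1)/8 = 3 + (-⅗*2 - 1)/8 = 3 + (-6/5 - 1)/8 = 3 + (⅛)*(-11/5) = 3 - 11/40 = 109/40 ≈ 2.7250)
(a*p(E(A)))*(-22) = ((109/40)*4)*(-22) = (109/10)*(-22) = -1199/5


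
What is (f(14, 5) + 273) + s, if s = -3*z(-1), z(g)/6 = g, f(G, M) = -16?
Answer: 275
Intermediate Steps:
z(g) = 6*g
s = 18 (s = -18*(-1) = -3*(-6) = 18)
(f(14, 5) + 273) + s = (-16 + 273) + 18 = 257 + 18 = 275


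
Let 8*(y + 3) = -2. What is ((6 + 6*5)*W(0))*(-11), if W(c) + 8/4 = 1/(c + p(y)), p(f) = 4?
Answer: 693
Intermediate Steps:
y = -13/4 (y = -3 + (⅛)*(-2) = -3 - ¼ = -13/4 ≈ -3.2500)
W(c) = -2 + 1/(4 + c) (W(c) = -2 + 1/(c + 4) = -2 + 1/(4 + c))
((6 + 6*5)*W(0))*(-11) = ((6 + 6*5)*((-7 - 2*0)/(4 + 0)))*(-11) = ((6 + 30)*((-7 + 0)/4))*(-11) = (36*((¼)*(-7)))*(-11) = (36*(-7/4))*(-11) = -63*(-11) = 693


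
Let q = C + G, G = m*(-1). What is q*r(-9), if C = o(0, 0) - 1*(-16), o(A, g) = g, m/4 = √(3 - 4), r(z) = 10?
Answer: 160 - 40*I ≈ 160.0 - 40.0*I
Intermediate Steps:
m = 4*I (m = 4*√(3 - 4) = 4*√(-1) = 4*I ≈ 4.0*I)
G = -4*I (G = (4*I)*(-1) = -4*I ≈ -4.0*I)
C = 16 (C = 0 - 1*(-16) = 0 + 16 = 16)
q = 16 - 4*I ≈ 16.0 - 4.0*I
q*r(-9) = (16 - 4*I)*10 = 160 - 40*I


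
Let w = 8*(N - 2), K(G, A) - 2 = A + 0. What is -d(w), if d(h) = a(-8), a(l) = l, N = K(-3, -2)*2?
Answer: 8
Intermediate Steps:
K(G, A) = 2 + A (K(G, A) = 2 + (A + 0) = 2 + A)
N = 0 (N = (2 - 2)*2 = 0*2 = 0)
w = -16 (w = 8*(0 - 2) = 8*(-2) = -16)
d(h) = -8
-d(w) = -1*(-8) = 8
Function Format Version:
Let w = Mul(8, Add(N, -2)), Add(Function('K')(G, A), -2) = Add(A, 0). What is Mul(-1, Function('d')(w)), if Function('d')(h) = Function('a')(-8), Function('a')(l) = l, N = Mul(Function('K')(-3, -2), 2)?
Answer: 8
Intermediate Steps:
Function('K')(G, A) = Add(2, A) (Function('K')(G, A) = Add(2, Add(A, 0)) = Add(2, A))
N = 0 (N = Mul(Add(2, -2), 2) = Mul(0, 2) = 0)
w = -16 (w = Mul(8, Add(0, -2)) = Mul(8, -2) = -16)
Function('d')(h) = -8
Mul(-1, Function('d')(w)) = Mul(-1, -8) = 8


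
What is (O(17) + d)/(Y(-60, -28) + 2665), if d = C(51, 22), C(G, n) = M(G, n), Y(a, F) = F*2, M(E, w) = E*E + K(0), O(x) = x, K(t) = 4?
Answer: 2622/2609 ≈ 1.0050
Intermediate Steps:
M(E, w) = 4 + E² (M(E, w) = E*E + 4 = E² + 4 = 4 + E²)
Y(a, F) = 2*F
C(G, n) = 4 + G²
d = 2605 (d = 4 + 51² = 4 + 2601 = 2605)
(O(17) + d)/(Y(-60, -28) + 2665) = (17 + 2605)/(2*(-28) + 2665) = 2622/(-56 + 2665) = 2622/2609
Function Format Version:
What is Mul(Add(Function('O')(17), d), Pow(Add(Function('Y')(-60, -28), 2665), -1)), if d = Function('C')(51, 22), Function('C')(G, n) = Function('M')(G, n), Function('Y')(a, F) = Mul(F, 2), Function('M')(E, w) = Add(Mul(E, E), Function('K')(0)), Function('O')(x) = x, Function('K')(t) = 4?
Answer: Rational(2622, 2609) ≈ 1.0050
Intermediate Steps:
Function('M')(E, w) = Add(4, Pow(E, 2)) (Function('M')(E, w) = Add(Mul(E, E), 4) = Add(Pow(E, 2), 4) = Add(4, Pow(E, 2)))
Function('Y')(a, F) = Mul(2, F)
Function('C')(G, n) = Add(4, Pow(G, 2))
d = 2605 (d = Add(4, Pow(51, 2)) = Add(4, 2601) = 2605)
Mul(Add(Function('O')(17), d), Pow(Add(Function('Y')(-60, -28), 2665), -1)) = Mul(Add(17, 2605), Pow(Add(Mul(2, -28), 2665), -1)) = Mul(2622, Pow(Add(-56, 2665), -1)) = Mul(2622, Pow(2609, -1)) = Mul(2622, Rational(1, 2609)) = Rational(2622, 2609)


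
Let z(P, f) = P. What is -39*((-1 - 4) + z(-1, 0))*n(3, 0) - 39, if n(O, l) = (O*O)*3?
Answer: 6279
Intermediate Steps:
n(O, l) = 3*O² (n(O, l) = O²*3 = 3*O²)
-39*((-1 - 4) + z(-1, 0))*n(3, 0) - 39 = -39*((-1 - 4) - 1)*3*3² - 39 = -39*(-5 - 1)*3*9 - 39 = -(-234)*27 - 39 = -39*(-162) - 39 = 6318 - 39 = 6279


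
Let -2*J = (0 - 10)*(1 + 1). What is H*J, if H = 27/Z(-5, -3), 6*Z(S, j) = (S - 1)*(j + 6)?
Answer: -90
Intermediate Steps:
Z(S, j) = (-1 + S)*(6 + j)/6 (Z(S, j) = ((S - 1)*(j + 6))/6 = ((-1 + S)*(6 + j))/6 = (-1 + S)*(6 + j)/6)
H = -9 (H = 27/(-1 - 5 - ⅙*(-3) + (⅙)*(-5)*(-3)) = 27/(-1 - 5 + ½ + 5/2) = 27/(-3) = 27*(-⅓) = -9)
J = 10 (J = -(0 - 10)*(1 + 1)/2 = -(-5)*2 = -½*(-20) = 10)
H*J = -9*10 = -90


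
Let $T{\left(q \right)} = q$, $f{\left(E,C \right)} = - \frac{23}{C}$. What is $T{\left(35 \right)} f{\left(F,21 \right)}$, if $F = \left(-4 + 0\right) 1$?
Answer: $- \frac{115}{3} \approx -38.333$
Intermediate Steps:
$F = -4$ ($F = \left(-4\right) 1 = -4$)
$T{\left(35 \right)} f{\left(F,21 \right)} = 35 \left(- \frac{23}{21}\right) = - \frac{115}{3}$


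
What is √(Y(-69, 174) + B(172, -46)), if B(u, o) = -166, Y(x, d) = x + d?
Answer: I*√61 ≈ 7.8102*I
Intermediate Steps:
Y(x, d) = d + x
√(Y(-69, 174) + B(172, -46)) = √((174 - 69) - 166) = √(105 - 166) = √(-61) = I*√61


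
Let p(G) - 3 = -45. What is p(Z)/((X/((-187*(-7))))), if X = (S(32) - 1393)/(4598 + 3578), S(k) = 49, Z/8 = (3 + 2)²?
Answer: 668899/2 ≈ 3.3445e+5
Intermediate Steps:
Z = 200 (Z = 8*(3 + 2)² = 8*5² = 8*25 = 200)
p(G) = -42 (p(G) = 3 - 45 = -42)
X = -12/73 (X = (49 - 1393)/(4598 + 3578) = -1344/8176 = -1344*1/8176 = -12/73 ≈ -0.16438)
p(Z)/((X/((-187*(-7))))) = -42/((-12/(73*((-187*(-7)))))) = -42/((-12/73/1309)) = -42/((-12/73*1/1309)) = -42/(-12/95557) = -42*(-95557/12) = 668899/2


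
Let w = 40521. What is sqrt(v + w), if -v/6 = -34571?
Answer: sqrt(247947) ≈ 497.94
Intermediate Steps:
v = 207426 (v = -6*(-34571) = 207426)
sqrt(v + w) = sqrt(207426 + 40521) = sqrt(247947)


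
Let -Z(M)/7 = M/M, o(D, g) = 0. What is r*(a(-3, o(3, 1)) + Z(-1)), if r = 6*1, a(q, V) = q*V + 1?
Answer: -36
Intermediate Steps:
a(q, V) = 1 + V*q (a(q, V) = V*q + 1 = 1 + V*q)
Z(M) = -7 (Z(M) = -7*M/M = -7*1 = -7)
r = 6
r*(a(-3, o(3, 1)) + Z(-1)) = 6*((1 + 0*(-3)) - 7) = 6*((1 + 0) - 7) = 6*(1 - 7) = 6*(-6) = -36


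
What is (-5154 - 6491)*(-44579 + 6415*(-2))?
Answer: 668527805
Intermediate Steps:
(-5154 - 6491)*(-44579 + 6415*(-2)) = -11645*(-44579 - 12830) = -11645*(-57409) = 668527805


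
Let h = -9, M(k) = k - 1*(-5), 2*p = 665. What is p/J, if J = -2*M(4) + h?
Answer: -665/54 ≈ -12.315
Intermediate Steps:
p = 665/2 (p = (1/2)*665 = 665/2 ≈ 332.50)
M(k) = 5 + k (M(k) = k + 5 = 5 + k)
J = -27 (J = -2*(5 + 4) - 9 = -2*9 - 9 = -18 - 9 = -27)
p/J = (665/2)/(-27) = (665/2)*(-1/27) = -665/54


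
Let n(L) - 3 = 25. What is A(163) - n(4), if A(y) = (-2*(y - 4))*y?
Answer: -51862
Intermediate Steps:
A(y) = y*(8 - 2*y) (A(y) = (-2*(-4 + y))*y = (8 - 2*y)*y = y*(8 - 2*y))
n(L) = 28 (n(L) = 3 + 25 = 28)
A(163) - n(4) = 2*163*(4 - 1*163) - 1*28 = 2*163*(4 - 163) - 28 = 2*163*(-159) - 28 = -51834 - 28 = -51862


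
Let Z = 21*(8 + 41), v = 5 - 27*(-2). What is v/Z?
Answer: 59/1029 ≈ 0.057337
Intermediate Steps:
v = 59 (v = 5 + 54 = 59)
Z = 1029 (Z = 21*49 = 1029)
v/Z = 59/1029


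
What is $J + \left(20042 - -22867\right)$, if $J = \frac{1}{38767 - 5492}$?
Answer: $\frac{1427796976}{33275} \approx 42909.0$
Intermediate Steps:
$J = \frac{1}{33275}$ ($J = \frac{1}{38767 - 5492} = \frac{1}{33275} \approx 3.0053 \cdot 10^{-5}$)
$J + \left(20042 - -22867\right) = \frac{1}{33275} + \left(20042 - -22867\right) = \frac{1}{33275} + \left(20042 + 22867\right) = \frac{1}{33275} + 42909 = \frac{1427796976}{33275}$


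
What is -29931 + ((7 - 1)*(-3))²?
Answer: -29607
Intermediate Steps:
-29931 + ((7 - 1)*(-3))² = -29931 + (6*(-3))² = -29931 + (-18)² = -29931 + 324 = -29607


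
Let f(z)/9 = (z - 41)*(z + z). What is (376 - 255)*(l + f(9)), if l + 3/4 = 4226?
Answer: -464035/4 ≈ -1.1601e+5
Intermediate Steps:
l = 16901/4 (l = -3/4 + 4226 = 16901/4 ≈ 4225.3)
f(z) = 18*z*(-41 + z) (f(z) = 9*((z - 41)*(z + z)) = 9*((-41 + z)*(2*z)) = 9*(2*z*(-41 + z)) = 18*z*(-41 + z))
(376 - 255)*(l + f(9)) = (376 - 255)*(16901/4 + 18*9*(-41 + 9)) = 121*(16901/4 + 18*9*(-32)) = 121*(16901/4 - 5184) = 121*(-3835/4) = -464035/4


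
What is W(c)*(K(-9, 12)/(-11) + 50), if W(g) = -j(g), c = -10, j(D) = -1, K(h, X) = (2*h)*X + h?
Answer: 775/11 ≈ 70.455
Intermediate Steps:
K(h, X) = h + 2*X*h (K(h, X) = 2*X*h + h = h + 2*X*h)
W(g) = 1 (W(g) = -1*(-1) = 1)
W(c)*(K(-9, 12)/(-11) + 50) = 1*(-9*(1 + 2*12)/(-11) + 50) = 1*(-9*(1 + 24)*(-1/11) + 50) = 1*(-9*25*(-1/11) + 50) = 1*(-225*(-1/11) + 50) = 1*(225/11 + 50) = 1*(775/11) = 775/11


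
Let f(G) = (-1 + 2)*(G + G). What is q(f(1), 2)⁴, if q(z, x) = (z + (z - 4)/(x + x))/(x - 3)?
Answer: 81/16 ≈ 5.0625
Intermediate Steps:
f(G) = 2*G (f(G) = 1*(2*G) = 2*G)
q(z, x) = (z + (-4 + z)/(2*x))/(-3 + x) (q(z, x) = (z + (-4 + z)/((2*x)))/(-3 + x) = (z + (-4 + z)*(1/(2*x)))/(-3 + x) = (z + (-4 + z)/(2*x))/(-3 + x))
q(f(1), 2)⁴ = ((-2 + (2*1)/2 + 2*(2*1))/(2*(-3 + 2)))⁴ = ((½)*(-2 + (½)*2 + 2*2)/(-1))⁴ = ((½)*(-1)*(-2 + 1 + 4))⁴ = ((½)*(-1)*3)⁴ = (-3/2)⁴ = 81/16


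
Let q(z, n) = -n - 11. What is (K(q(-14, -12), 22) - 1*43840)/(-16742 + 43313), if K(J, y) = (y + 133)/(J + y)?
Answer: -336055/203711 ≈ -1.6497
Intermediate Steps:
q(z, n) = -11 - n
K(J, y) = (133 + y)/(J + y)
(K(q(-14, -12), 22) - 1*43840)/(-16742 + 43313) = ((133 + 22)/((-11 - 1*(-12)) + 22) - 1*43840)/(-16742 + 43313) = (155/((-11 + 12) + 22) - 43840)/26571 = (155/(1 + 22) - 43840)*(1/26571) = (155/23 - 43840)*(1/26571) = -1008165/23*1/26571 = -336055/203711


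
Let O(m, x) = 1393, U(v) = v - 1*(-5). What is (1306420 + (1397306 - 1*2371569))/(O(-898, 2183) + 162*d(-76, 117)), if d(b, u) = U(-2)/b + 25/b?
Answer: 901569/3619 ≈ 249.12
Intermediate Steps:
U(v) = 5 + v (U(v) = v + 5 = 5 + v)
d(b, u) = 28/b (d(b, u) = (5 - 2)/b + 25/b = 3/b + 25/b = 28/b)
(1306420 + (1397306 - 1*2371569))/(O(-898, 2183) + 162*d(-76, 117)) = (1306420 + (1397306 - 1*2371569))/(1393 + 162*(28/(-76))) = (1306420 + (1397306 - 2371569))/(1393 + 162*(28*(-1/76))) = (1306420 - 974263)/(1393 + 162*(-7/19)) = 332157/(1393 - 1134/19) = 332157/(25333/19) = 332157*(19/25333) = 901569/3619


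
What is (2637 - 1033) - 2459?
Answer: -855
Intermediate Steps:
(2637 - 1033) - 2459 = 1604 - 2459 = -855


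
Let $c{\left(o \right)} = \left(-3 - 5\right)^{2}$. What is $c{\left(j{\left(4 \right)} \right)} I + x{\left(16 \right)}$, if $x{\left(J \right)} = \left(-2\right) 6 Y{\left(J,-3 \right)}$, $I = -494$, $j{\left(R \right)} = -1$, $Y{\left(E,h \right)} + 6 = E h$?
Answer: $-30968$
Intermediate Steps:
$Y{\left(E,h \right)} = -6 + E h$
$c{\left(o \right)} = 64$ ($c{\left(o \right)} = \left(-8\right)^{2} = 64$)
$x{\left(J \right)} = 72 + 36 J$ ($x{\left(J \right)} = \left(-2\right) 6 \left(-6 + J \left(-3\right)\right) = - 12 \left(-6 - 3 J\right) = 72 + 36 J$)
$c{\left(j{\left(4 \right)} \right)} I + x{\left(16 \right)} = 64 \left(-494\right) + \left(72 + 36 \cdot 16\right) = -31616 + \left(72 + 576\right) = -31616 + 648 = -30968$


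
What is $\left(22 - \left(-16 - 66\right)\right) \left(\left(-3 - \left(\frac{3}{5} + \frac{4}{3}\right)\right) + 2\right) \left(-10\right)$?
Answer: $\frac{9152}{3} \approx 3050.7$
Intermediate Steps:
$\left(22 - \left(-16 - 66\right)\right) \left(\left(-3 - \left(\frac{3}{5} + \frac{4}{3}\right)\right) + 2\right) \left(-10\right) = \left(22 - \left(-16 - 66\right)\right) \left(\left(-3 - \frac{29}{15}\right) + 2\right) \left(-10\right) = \left(22 - -82\right) \left(\left(-3 - \frac{29}{15}\right) + 2\right) \left(-10\right) = \left(22 + 82\right) \left(\left(-3 - \frac{29}{15}\right) + 2\right) \left(-10\right) = 104 \left(- \frac{74}{15} + 2\right) \left(-10\right) = 104 \left(\left(- \frac{44}{15}\right) \left(-10\right)\right) = 104 \cdot \frac{88}{3} = \frac{9152}{3}$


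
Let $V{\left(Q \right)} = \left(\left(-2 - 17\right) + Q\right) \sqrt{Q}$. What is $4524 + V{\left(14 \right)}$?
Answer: $4524 - 5 \sqrt{14} \approx 4505.3$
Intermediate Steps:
$V{\left(Q \right)} = \sqrt{Q} \left(-19 + Q\right)$ ($V{\left(Q \right)} = \left(-19 + Q\right) \sqrt{Q} = \sqrt{Q} \left(-19 + Q\right)$)
$4524 + V{\left(14 \right)} = 4524 + \sqrt{14} \left(-19 + 14\right) = 4524 + \sqrt{14} \left(-5\right) = 4524 - 5 \sqrt{14}$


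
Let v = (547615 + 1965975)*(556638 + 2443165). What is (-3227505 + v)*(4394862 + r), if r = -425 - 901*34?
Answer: 32904259808232192795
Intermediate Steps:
v = 7540274822770 (v = 2513590*2999803 = 7540274822770)
r = -31059 (r = -425 - 30634 = -31059)
(-3227505 + v)*(4394862 + r) = (-3227505 + 7540274822770)*(4394862 - 31059) = 7540271595265*4363803 = 32904259808232192795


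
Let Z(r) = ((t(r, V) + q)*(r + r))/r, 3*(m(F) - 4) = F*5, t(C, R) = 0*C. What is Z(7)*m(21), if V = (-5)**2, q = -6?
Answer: -468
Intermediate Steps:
V = 25
t(C, R) = 0
m(F) = 4 + 5*F/3 (m(F) = 4 + (F*5)/3 = 4 + (5*F)/3 = 4 + 5*F/3)
Z(r) = -12 (Z(r) = ((0 - 6)*(r + r))/r = (-12*r)/r = -12)
Z(7)*m(21) = -12*(4 + (5/3)*21) = -12*(4 + 35) = -12*39 = -468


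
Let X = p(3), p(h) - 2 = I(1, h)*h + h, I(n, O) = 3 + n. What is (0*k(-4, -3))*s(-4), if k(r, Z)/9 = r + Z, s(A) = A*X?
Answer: 0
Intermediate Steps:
p(h) = 2 + 5*h (p(h) = 2 + ((3 + 1)*h + h) = 2 + (4*h + h) = 2 + 5*h)
X = 17 (X = 2 + 5*3 = 2 + 15 = 17)
s(A) = 17*A (s(A) = A*17 = 17*A)
k(r, Z) = 9*Z + 9*r (k(r, Z) = 9*(r + Z) = 9*(Z + r) = 9*Z + 9*r)
(0*k(-4, -3))*s(-4) = (0*(9*(-3) + 9*(-4)))*(17*(-4)) = (0*(-27 - 36))*(-68) = (0*(-63))*(-68) = 0*(-68) = 0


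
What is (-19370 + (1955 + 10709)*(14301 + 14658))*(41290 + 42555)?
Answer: 30747420906070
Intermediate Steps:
(-19370 + (1955 + 10709)*(14301 + 14658))*(41290 + 42555) = (-19370 + 12664*28959)*83845 = (-19370 + 366736776)*83845 = 366717406*83845 = 30747420906070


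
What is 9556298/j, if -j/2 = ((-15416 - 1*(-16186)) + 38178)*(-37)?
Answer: 4778149/1441076 ≈ 3.3157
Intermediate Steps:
j = 2882152 (j = -2*((-15416 - 1*(-16186)) + 38178)*(-37) = -2*((-15416 + 16186) + 38178)*(-37) = -2*(770 + 38178)*(-37) = -77896*(-37) = -2*(-1441076) = 2882152)
9556298/j = 9556298/2882152 = 9556298*(1/2882152) = 4778149/1441076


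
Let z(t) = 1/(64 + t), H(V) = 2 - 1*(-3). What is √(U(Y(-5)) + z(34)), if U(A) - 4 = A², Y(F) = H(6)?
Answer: √5686/14 ≈ 5.3861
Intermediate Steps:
H(V) = 5 (H(V) = 2 + 3 = 5)
Y(F) = 5
U(A) = 4 + A²
√(U(Y(-5)) + z(34)) = √((4 + 5²) + 1/(64 + 34)) = √((4 + 25) + 1/98) = √(29 + 1/98) = √(2843/98) = √5686/14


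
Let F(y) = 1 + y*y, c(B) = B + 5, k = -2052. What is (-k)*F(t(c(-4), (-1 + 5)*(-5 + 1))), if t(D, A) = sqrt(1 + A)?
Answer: -28728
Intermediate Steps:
c(B) = 5 + B
F(y) = 1 + y**2
(-k)*F(t(c(-4), (-1 + 5)*(-5 + 1))) = (-1*(-2052))*(1 + (sqrt(1 + (-1 + 5)*(-5 + 1)))**2) = 2052*(1 + (sqrt(1 + 4*(-4)))**2) = 2052*(1 + (sqrt(1 - 16))**2) = 2052*(1 + (sqrt(-15))**2) = 2052*(1 + (I*sqrt(15))**2) = 2052*(1 - 15) = 2052*(-14) = -28728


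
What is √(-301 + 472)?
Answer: 3*√19 ≈ 13.077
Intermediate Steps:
√(-301 + 472) = √171 = 3*√19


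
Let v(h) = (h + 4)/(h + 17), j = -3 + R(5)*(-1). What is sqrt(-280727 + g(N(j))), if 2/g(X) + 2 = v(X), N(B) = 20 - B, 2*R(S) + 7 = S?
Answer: I*sqrt(1122914)/2 ≈ 529.84*I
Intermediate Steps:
R(S) = -7/2 + S/2
j = -2 (j = -3 + (-7/2 + (1/2)*5)*(-1) = -3 + (-7/2 + 5/2)*(-1) = -3 - 1*(-1) = -3 + 1 = -2)
v(h) = (4 + h)/(17 + h)
g(X) = 2/(-2 + (4 + X)/(17 + X))
sqrt(-280727 + g(N(j))) = sqrt(-280727 + 2*(17 + (20 - 1*(-2)))/(-30 - (20 - 1*(-2)))) = sqrt(-280727 + 2*(17 + (20 + 2))/(-30 - (20 + 2))) = sqrt(-280727 + 2*(17 + 22)/(-30 - 1*22)) = sqrt(-280727 + 2*39/(-30 - 22)) = sqrt(-280727 + 2*39/(-52)) = sqrt(-280727 + 2*(-1/52)*39) = sqrt(-280727 - 3/2) = sqrt(-561457/2) = I*sqrt(1122914)/2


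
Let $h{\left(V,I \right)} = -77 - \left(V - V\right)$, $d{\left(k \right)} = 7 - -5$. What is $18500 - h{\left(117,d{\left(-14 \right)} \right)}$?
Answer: $18577$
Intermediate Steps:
$d{\left(k \right)} = 12$ ($d{\left(k \right)} = 7 + 5 = 12$)
$h{\left(V,I \right)} = -77$ ($h{\left(V,I \right)} = -77 - 0 = -77 + 0 = -77$)
$18500 - h{\left(117,d{\left(-14 \right)} \right)} = 18500 - -77 = 18500 + 77 = 18577$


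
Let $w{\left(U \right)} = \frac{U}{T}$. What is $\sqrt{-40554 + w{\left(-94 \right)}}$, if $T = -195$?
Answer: $\frac{4 i \sqrt{96377970}}{195} \approx 201.38 i$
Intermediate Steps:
$w{\left(U \right)} = - \frac{U}{195}$ ($w{\left(U \right)} = \frac{U}{-195} = U \left(- \frac{1}{195}\right) = - \frac{U}{195}$)
$\sqrt{-40554 + w{\left(-94 \right)}} = \sqrt{-40554 - - \frac{94}{195}} = \sqrt{-40554 + \frac{94}{195}} = \sqrt{- \frac{7907936}{195}} = \frac{4 i \sqrt{96377970}}{195}$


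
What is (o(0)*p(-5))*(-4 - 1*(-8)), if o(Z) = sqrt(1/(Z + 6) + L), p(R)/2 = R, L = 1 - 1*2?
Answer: -20*I*sqrt(30)/3 ≈ -36.515*I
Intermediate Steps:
L = -1 (L = 1 - 2 = -1)
p(R) = 2*R
o(Z) = sqrt(-1 + 1/(6 + Z)) (o(Z) = sqrt(1/(Z + 6) - 1) = sqrt(1/(6 + Z) - 1) = sqrt(-1 + 1/(6 + Z)))
(o(0)*p(-5))*(-4 - 1*(-8)) = (sqrt((-5 - 1*0)/(6 + 0))*(2*(-5)))*(-4 - 1*(-8)) = (sqrt((-5 + 0)/6)*(-10))*(-4 + 8) = (sqrt((1/6)*(-5))*(-10))*4 = (sqrt(-5/6)*(-10))*4 = ((I*sqrt(30)/6)*(-10))*4 = -5*I*sqrt(30)/3*4 = -20*I*sqrt(30)/3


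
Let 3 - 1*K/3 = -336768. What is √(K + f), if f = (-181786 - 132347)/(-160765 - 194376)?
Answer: √127425969906970506/355141 ≈ 1005.1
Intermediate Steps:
f = 314133/355141 (f = -314133/(-355141) = -314133*(-1/355141) = 314133/355141 ≈ 0.88453)
K = 1010313 (K = 9 - 3*(-336768) = 9 + 1010304 = 1010313)
√(K + f) = √(1010313 + 314133/355141) = √(358803883266/355141) = √127425969906970506/355141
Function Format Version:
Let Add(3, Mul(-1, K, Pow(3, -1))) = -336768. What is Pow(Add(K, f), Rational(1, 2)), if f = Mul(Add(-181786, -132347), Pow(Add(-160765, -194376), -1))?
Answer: Mul(Rational(1, 355141), Pow(127425969906970506, Rational(1, 2))) ≈ 1005.1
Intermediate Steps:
f = Rational(314133, 355141) (f = Mul(-314133, Pow(-355141, -1)) = Mul(-314133, Rational(-1, 355141)) = Rational(314133, 355141) ≈ 0.88453)
K = 1010313 (K = Add(9, Mul(-3, -336768)) = Add(9, 1010304) = 1010313)
Pow(Add(K, f), Rational(1, 2)) = Pow(Add(1010313, Rational(314133, 355141)), Rational(1, 2)) = Pow(Rational(358803883266, 355141), Rational(1, 2)) = Mul(Rational(1, 355141), Pow(127425969906970506, Rational(1, 2)))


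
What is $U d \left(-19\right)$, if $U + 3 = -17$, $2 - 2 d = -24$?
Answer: $4940$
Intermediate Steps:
$d = 13$ ($d = 1 - -12 = 1 + 12 = 13$)
$U = -20$ ($U = -3 - 17 = -20$)
$U d \left(-19\right) = \left(-20\right) 13 \left(-19\right) = \left(-260\right) \left(-19\right) = 4940$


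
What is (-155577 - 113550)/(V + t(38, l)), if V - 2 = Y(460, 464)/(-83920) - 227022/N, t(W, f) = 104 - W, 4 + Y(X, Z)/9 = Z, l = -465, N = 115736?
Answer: -4084239864141/1001443117 ≈ -4078.4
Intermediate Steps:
Y(X, Z) = -36 + 9*Z
V = -165161/15175883 (V = 2 + ((-36 + 9*464)/(-83920) - 227022/115736) = 2 + ((-36 + 4176)*(-1/83920) - 227022*1/115736) = 2 + (4140*(-1/83920) - 113511/57868) = 2 + (-207/4196 - 113511/57868) = 2 - 30516927/15175883 = -165161/15175883 ≈ -0.010883)
(-155577 - 113550)/(V + t(38, l)) = (-155577 - 113550)/(-165161/15175883 + (104 - 1*38)) = -269127/(-165161/15175883 + (104 - 38)) = -269127/(-165161/15175883 + 66) = -269127/1001443117/15175883 = -269127*15175883/1001443117 = -4084239864141/1001443117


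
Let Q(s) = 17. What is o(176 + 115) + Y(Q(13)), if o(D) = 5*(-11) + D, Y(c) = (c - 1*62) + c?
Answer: 208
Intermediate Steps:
Y(c) = -62 + 2*c (Y(c) = (c - 62) + c = (-62 + c) + c = -62 + 2*c)
o(D) = -55 + D
o(176 + 115) + Y(Q(13)) = (-55 + (176 + 115)) + (-62 + 2*17) = (-55 + 291) + (-62 + 34) = 236 - 28 = 208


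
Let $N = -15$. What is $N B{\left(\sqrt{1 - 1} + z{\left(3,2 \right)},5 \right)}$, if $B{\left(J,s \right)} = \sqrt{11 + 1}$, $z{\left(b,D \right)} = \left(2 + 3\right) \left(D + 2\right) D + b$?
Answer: $- 30 \sqrt{3} \approx -51.962$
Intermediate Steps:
$z{\left(b,D \right)} = b + D \left(10 + 5 D\right)$ ($z{\left(b,D \right)} = 5 \left(2 + D\right) D + b = \left(10 + 5 D\right) D + b = D \left(10 + 5 D\right) + b = b + D \left(10 + 5 D\right)$)
$B{\left(J,s \right)} = 2 \sqrt{3}$ ($B{\left(J,s \right)} = \sqrt{12} = 2 \sqrt{3}$)
$N B{\left(\sqrt{1 - 1} + z{\left(3,2 \right)},5 \right)} = - 15 \cdot 2 \sqrt{3} = - 30 \sqrt{3}$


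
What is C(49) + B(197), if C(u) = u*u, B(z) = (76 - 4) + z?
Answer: 2670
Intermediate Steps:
B(z) = 72 + z
C(u) = u²
C(49) + B(197) = 49² + (72 + 197) = 2401 + 269 = 2670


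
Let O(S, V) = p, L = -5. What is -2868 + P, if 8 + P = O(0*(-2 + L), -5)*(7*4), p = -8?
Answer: -3100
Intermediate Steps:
O(S, V) = -8
P = -232 (P = -8 - 56*4 = -8 - 8*28 = -8 - 224 = -232)
-2868 + P = -2868 - 232 = -3100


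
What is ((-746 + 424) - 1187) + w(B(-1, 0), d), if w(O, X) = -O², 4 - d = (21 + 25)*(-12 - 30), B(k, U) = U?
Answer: -1509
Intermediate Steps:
d = 1936 (d = 4 - (21 + 25)*(-12 - 30) = 4 - 46*(-42) = 4 - 1*(-1932) = 4 + 1932 = 1936)
((-746 + 424) - 1187) + w(B(-1, 0), d) = ((-746 + 424) - 1187) - 1*0² = (-322 - 1187) - 1*0 = -1509 + 0 = -1509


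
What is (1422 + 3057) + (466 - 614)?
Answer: 4331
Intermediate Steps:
(1422 + 3057) + (466 - 614) = 4479 - 148 = 4331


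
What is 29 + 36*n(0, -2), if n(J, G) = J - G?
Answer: 101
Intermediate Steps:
29 + 36*n(0, -2) = 29 + 36*(0 - 1*(-2)) = 29 + 36*(0 + 2) = 29 + 36*2 = 29 + 72 = 101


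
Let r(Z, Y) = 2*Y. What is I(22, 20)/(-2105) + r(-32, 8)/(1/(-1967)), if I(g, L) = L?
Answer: -13249716/421 ≈ -31472.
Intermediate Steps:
I(22, 20)/(-2105) + r(-32, 8)/(1/(-1967)) = 20/(-2105) + (2*8)/(1/(-1967)) = 20*(-1/2105) + 16/(-1/1967) = -4/421 + 16*(-1967) = -4/421 - 31472 = -13249716/421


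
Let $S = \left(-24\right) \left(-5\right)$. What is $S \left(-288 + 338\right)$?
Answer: $6000$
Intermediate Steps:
$S = 120$
$S \left(-288 + 338\right) = 120 \left(-288 + 338\right) = 120 \cdot 50 = 6000$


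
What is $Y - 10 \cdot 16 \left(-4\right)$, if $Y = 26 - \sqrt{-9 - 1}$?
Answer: $666 - i \sqrt{10} \approx 666.0 - 3.1623 i$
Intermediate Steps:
$Y = 26 - i \sqrt{10}$ ($Y = 26 - \sqrt{-10} = 26 - i \sqrt{10} \approx 26.0 - 3.1623 i$)
$Y - 10 \cdot 16 \left(-4\right) = \left(26 - i \sqrt{10}\right) - 10 \cdot 16 \left(-4\right) = \left(26 - i \sqrt{10}\right) - -640 = \left(26 - i \sqrt{10}\right) + 640 = 666 - i \sqrt{10}$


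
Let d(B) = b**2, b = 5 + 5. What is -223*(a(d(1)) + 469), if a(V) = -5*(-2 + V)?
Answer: 4683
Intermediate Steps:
b = 10
d(B) = 100 (d(B) = 10**2 = 100)
a(V) = 10 - 5*V
-223*(a(d(1)) + 469) = -223*((10 - 5*100) + 469) = -223*((10 - 500) + 469) = -223*(-490 + 469) = -223*(-21) = 4683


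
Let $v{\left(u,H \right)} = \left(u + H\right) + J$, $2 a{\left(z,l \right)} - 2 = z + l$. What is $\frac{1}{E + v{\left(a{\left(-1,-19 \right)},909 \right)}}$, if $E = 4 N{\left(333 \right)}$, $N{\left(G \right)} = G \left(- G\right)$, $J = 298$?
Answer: $- \frac{1}{442358} \approx -2.2606 \cdot 10^{-6}$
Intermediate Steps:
$N{\left(G \right)} = - G^{2}$
$a{\left(z,l \right)} = 1 + \frac{l}{2} + \frac{z}{2}$ ($a{\left(z,l \right)} = 1 + \frac{z + l}{2} = 1 + \frac{l + z}{2} = 1 + \left(\frac{l}{2} + \frac{z}{2}\right) = 1 + \frac{l}{2} + \frac{z}{2}$)
$E = -443556$ ($E = 4 \left(- 333^{2}\right) = 4 \left(\left(-1\right) 110889\right) = 4 \left(-110889\right) = -443556$)
$v{\left(u,H \right)} = 298 + H + u$ ($v{\left(u,H \right)} = \left(u + H\right) + 298 = \left(H + u\right) + 298 = 298 + H + u$)
$\frac{1}{E + v{\left(a{\left(-1,-19 \right)},909 \right)}} = \frac{1}{-443556 + \left(298 + 909 + \left(1 + \frac{1}{2} \left(-19\right) + \frac{1}{2} \left(-1\right)\right)\right)} = \frac{1}{-443556 + \left(298 + 909 - 9\right)} = \frac{1}{-443556 + 1198} = \frac{1}{-442358} = - \frac{1}{442358}$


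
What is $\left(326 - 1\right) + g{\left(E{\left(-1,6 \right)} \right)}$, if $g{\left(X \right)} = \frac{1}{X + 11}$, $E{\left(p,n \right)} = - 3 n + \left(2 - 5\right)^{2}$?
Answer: $\frac{651}{2} \approx 325.5$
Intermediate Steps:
$E{\left(p,n \right)} = 9 - 3 n$ ($E{\left(p,n \right)} = - 3 n + \left(-3\right)^{2} = - 3 n + 9 = 9 - 3 n$)
$g{\left(X \right)} = \frac{1}{11 + X}$
$\left(326 - 1\right) + g{\left(E{\left(-1,6 \right)} \right)} = \left(326 - 1\right) + \frac{1}{11 + \left(9 - 18\right)} = 325 + \frac{1}{11 + \left(9 - 18\right)} = 325 + \frac{1}{11 - 9} = 325 + \frac{1}{2} = \frac{651}{2}$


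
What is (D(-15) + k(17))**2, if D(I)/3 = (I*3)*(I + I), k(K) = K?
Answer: 16540489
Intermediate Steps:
D(I) = 18*I**2 (D(I) = 3*((I*3)*(I + I)) = 3*((3*I)*(2*I)) = 3*(6*I**2) = 18*I**2)
(D(-15) + k(17))**2 = (18*(-15)**2 + 17)**2 = (18*225 + 17)**2 = (4050 + 17)**2 = 4067**2 = 16540489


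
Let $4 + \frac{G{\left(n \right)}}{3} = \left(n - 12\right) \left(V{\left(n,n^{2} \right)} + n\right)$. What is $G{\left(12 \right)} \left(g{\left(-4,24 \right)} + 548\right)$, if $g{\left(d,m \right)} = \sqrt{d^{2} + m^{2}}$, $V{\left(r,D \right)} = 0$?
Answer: $-6576 - 48 \sqrt{37} \approx -6868.0$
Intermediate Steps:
$G{\left(n \right)} = -12 + 3 n \left(-12 + n\right)$ ($G{\left(n \right)} = -12 + 3 \left(n - 12\right) \left(0 + n\right) = -12 + 3 \left(-12 + n\right) n = -12 + 3 n \left(-12 + n\right)$)
$G{\left(12 \right)} \left(g{\left(-4,24 \right)} + 548\right) = \left(-12 - 432 + 3 \cdot 12^{2}\right) \left(\sqrt{\left(-4\right)^{2} + 24^{2}} + 548\right) = \left(-12 - 432 + 3 \cdot 144\right) \left(\sqrt{16 + 576} + 548\right) = \left(-12 - 432 + 432\right) \left(\sqrt{592} + 548\right) = - 12 \left(4 \sqrt{37} + 548\right) = - 12 \left(548 + 4 \sqrt{37}\right) = -6576 - 48 \sqrt{37}$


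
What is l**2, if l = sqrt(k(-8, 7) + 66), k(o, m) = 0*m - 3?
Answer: 63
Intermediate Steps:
k(o, m) = -3 (k(o, m) = 0 - 3 = -3)
l = 3*sqrt(7) (l = sqrt(-3 + 66) = sqrt(63) = 3*sqrt(7) ≈ 7.9373)
l**2 = (3*sqrt(7))**2 = 63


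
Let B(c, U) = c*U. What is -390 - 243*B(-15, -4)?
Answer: -14970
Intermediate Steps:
B(c, U) = U*c
-390 - 243*B(-15, -4) = -390 - (-972)*(-15) = -390 - 243*60 = -390 - 14580 = -14970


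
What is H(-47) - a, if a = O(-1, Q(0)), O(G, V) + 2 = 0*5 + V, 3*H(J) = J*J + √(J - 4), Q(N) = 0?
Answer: 2215/3 + I*√51/3 ≈ 738.33 + 2.3805*I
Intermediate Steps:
H(J) = J²/3 + √(-4 + J)/3 (H(J) = (J*J + √(J - 4))/3 = (J² + √(-4 + J))/3 = J²/3 + √(-4 + J)/3)
O(G, V) = -2 + V (O(G, V) = -2 + (0*5 + V) = -2 + (0 + V) = -2 + V)
a = -2 (a = -2 + 0 = -2)
H(-47) - a = ((⅓)*(-47)² + √(-4 - 47)/3) - 1*(-2) = ((⅓)*2209 + √(-51)/3) + 2 = (2209/3 + (I*√51)/3) + 2 = (2209/3 + I*√51/3) + 2 = 2215/3 + I*√51/3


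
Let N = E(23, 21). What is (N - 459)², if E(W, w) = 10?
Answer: 201601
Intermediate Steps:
N = 10
(N - 459)² = (10 - 459)² = (-449)² = 201601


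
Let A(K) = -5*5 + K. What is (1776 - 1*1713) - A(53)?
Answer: 35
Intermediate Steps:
A(K) = -25 + K
(1776 - 1*1713) - A(53) = (1776 - 1*1713) - (-25 + 53) = (1776 - 1713) - 1*28 = 63 - 28 = 35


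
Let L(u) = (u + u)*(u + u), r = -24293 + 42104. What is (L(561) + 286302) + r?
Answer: 1562997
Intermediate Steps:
r = 17811
L(u) = 4*u² (L(u) = (2*u)*(2*u) = 4*u²)
(L(561) + 286302) + r = (4*561² + 286302) + 17811 = (4*314721 + 286302) + 17811 = (1258884 + 286302) + 17811 = 1545186 + 17811 = 1562997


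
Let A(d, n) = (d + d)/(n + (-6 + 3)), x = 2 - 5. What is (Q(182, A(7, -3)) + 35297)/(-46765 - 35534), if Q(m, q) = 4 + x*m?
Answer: -1655/3919 ≈ -0.42230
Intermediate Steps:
x = -3
A(d, n) = 2*d/(-3 + n) (A(d, n) = (2*d)/(n - 3) = (2*d)/(-3 + n) = 2*d/(-3 + n))
Q(m, q) = 4 - 3*m
(Q(182, A(7, -3)) + 35297)/(-46765 - 35534) = ((4 - 3*182) + 35297)/(-46765 - 35534) = ((4 - 546) + 35297)/(-82299) = (-542 + 35297)*(-1/82299) = 34755*(-1/82299) = -1655/3919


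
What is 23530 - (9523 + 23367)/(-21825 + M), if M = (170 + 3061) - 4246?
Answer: 53745809/2284 ≈ 23531.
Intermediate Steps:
M = -1015 (M = 3231 - 4246 = -1015)
23530 - (9523 + 23367)/(-21825 + M) = 23530 - (9523 + 23367)/(-21825 - 1015) = 23530 - 32890/(-22840) = 23530 - 32890*(-1)/22840 = 23530 - 1*(-3289/2284) = 23530 + 3289/2284 = 53745809/2284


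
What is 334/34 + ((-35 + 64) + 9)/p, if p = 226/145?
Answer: 65706/1921 ≈ 34.204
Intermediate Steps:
p = 226/145 (p = 226*(1/145) = 226/145 ≈ 1.5586)
334/34 + ((-35 + 64) + 9)/p = 334/34 + ((-35 + 64) + 9)/(226/145) = 334*(1/34) + (29 + 9)*(145/226) = 167/17 + 38*(145/226) = 167/17 + 2755/113 = 65706/1921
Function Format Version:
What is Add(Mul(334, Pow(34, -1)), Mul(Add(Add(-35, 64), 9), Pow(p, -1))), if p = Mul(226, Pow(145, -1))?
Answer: Rational(65706, 1921) ≈ 34.204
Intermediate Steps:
p = Rational(226, 145) (p = Mul(226, Rational(1, 145)) = Rational(226, 145) ≈ 1.5586)
Add(Mul(334, Pow(34, -1)), Mul(Add(Add(-35, 64), 9), Pow(p, -1))) = Add(Mul(334, Pow(34, -1)), Mul(Add(Add(-35, 64), 9), Pow(Rational(226, 145), -1))) = Add(Mul(334, Rational(1, 34)), Mul(Add(29, 9), Rational(145, 226))) = Add(Rational(167, 17), Mul(38, Rational(145, 226))) = Add(Rational(167, 17), Rational(2755, 113)) = Rational(65706, 1921)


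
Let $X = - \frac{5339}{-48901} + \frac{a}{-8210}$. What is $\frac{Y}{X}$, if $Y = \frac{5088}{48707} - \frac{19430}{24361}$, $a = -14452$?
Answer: $- \frac{3114964113427970}{8401571206419739} \approx -0.37076$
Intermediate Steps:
$Y = - \frac{15517514}{22387759}$ ($Y = 5088 \cdot \frac{1}{48707} - \frac{19430}{24361} = \frac{96}{919} - \frac{19430}{24361} = - \frac{15517514}{22387759} \approx -0.69312$)
$X = \frac{375275221}{200738605}$ ($X = - \frac{5339}{-48901} - \frac{14452}{-8210} = \left(-5339\right) \left(- \frac{1}{48901}\right) - - \frac{7226}{4105} = \frac{5339}{48901} + \frac{7226}{4105} = \frac{375275221}{200738605} \approx 1.8695$)
$\frac{Y}{X} = - \frac{15517514}{22387759 \cdot \frac{375275221}{200738605}} = \left(- \frac{15517514}{22387759}\right) \frac{200738605}{375275221} = - \frac{3114964113427970}{8401571206419739}$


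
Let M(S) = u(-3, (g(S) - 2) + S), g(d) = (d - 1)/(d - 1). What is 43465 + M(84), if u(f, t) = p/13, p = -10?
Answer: 565035/13 ≈ 43464.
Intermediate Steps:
g(d) = 1 (g(d) = (-1 + d)/(-1 + d) = 1)
u(f, t) = -10/13
M(S) = -10/13
43465 + M(84) = 43465 - 10/13 = 565035/13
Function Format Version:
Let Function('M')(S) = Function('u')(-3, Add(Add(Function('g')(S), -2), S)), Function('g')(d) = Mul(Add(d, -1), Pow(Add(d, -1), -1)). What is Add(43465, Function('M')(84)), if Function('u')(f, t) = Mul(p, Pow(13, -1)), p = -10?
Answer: Rational(565035, 13) ≈ 43464.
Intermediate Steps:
Function('g')(d) = 1 (Function('g')(d) = Mul(Add(-1, d), Pow(Add(-1, d), -1)) = 1)
Function('u')(f, t) = Rational(-10, 13) (Function('u')(f, t) = Mul(-10, Pow(13, -1)) = Mul(-10, Rational(1, 13)) = Rational(-10, 13))
Function('M')(S) = Rational(-10, 13)
Add(43465, Function('M')(84)) = Add(43465, Rational(-10, 13)) = Rational(565035, 13)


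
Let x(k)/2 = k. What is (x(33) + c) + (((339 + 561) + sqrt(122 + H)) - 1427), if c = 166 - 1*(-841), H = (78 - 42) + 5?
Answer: 546 + sqrt(163) ≈ 558.77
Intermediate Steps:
H = 41 (H = 36 + 5 = 41)
x(k) = 2*k
c = 1007 (c = 166 + 841 = 1007)
(x(33) + c) + (((339 + 561) + sqrt(122 + H)) - 1427) = (2*33 + 1007) + (((339 + 561) + sqrt(122 + 41)) - 1427) = (66 + 1007) + ((900 + sqrt(163)) - 1427) = 1073 + (-527 + sqrt(163)) = 546 + sqrt(163)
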